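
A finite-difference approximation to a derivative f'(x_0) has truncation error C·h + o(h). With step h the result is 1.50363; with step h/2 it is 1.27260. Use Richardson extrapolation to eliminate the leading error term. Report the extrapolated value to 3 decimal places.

1.042

Extrapolated value = (2·A(h/2) − A(h)) / (2 − 1)
= (2·1.27260 − 1.50363) / 1
= 1.04157 / 1 = 1.04157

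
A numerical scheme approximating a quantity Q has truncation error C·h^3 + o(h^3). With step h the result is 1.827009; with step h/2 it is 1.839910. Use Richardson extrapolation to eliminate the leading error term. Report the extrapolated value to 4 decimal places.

Extrapolated value = (8·A(h/2) − A(h)) / (8 − 1)
= (8·1.839910 − 1.827009) / 7
= 12.892271 / 7 = 1.841753

1.8418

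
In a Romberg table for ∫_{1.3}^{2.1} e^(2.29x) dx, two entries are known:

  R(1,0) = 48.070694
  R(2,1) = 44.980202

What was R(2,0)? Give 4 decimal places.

45.7528

From R(2,1) = (4·R(2,0) − R(1,0))/3, solve for R(2,0):
4·R(2,0) = 3·44.980202 + 48.070694 = 183.011300
R(2,0) = 45.752825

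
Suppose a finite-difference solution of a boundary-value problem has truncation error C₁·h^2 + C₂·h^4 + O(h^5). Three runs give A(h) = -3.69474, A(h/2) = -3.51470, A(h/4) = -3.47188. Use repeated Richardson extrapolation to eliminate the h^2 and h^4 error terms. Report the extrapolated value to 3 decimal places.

First eliminate the h^2 term (factor 2^2 = 4):
  B₁ = (4·(-3.51470) − (-3.69474))/3 = -3.45469
  B₂ = (4·(-3.47188) − (-3.51470))/3 = -3.45761
Then eliminate the h^4 term (factor 2^4 = 16):
  (16·(-3.45761) − (-3.45469))/15 = -3.45780

-3.458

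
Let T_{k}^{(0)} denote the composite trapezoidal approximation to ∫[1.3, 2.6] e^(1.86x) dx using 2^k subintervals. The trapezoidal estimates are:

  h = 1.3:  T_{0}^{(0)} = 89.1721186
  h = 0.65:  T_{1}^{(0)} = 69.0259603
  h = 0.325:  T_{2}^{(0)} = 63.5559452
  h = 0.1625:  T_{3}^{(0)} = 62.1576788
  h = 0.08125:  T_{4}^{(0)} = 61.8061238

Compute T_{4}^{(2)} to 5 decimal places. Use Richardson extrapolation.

61.68876

T_{3}^{(1)} = (4·62.1576788 − 63.5559452) / 3 = 61.6915900
T_{4}^{(1)} = 61.8061238 + (61.8061238 − 62.1576788)/3 = 61.6889388
T_{4}^{(2)} = 61.6889388 + (61.6889388 − 61.6915900)/15 = 61.6887621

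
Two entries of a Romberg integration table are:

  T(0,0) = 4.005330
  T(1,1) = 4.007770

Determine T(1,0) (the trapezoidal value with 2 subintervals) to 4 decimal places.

4.0072

From T(1,1) = (4·T(1,0) − T(0,0))/3, solve for T(1,0):
4·T(1,0) = 3·4.007770 + 4.005330 = 16.028640
T(1,0) = 4.007160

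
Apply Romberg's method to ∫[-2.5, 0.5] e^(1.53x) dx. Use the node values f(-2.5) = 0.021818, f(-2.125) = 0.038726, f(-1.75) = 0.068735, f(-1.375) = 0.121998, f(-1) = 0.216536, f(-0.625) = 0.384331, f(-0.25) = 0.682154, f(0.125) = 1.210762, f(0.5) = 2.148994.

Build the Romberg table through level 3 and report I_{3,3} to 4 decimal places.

1.3903

I_{0,0} (trapezoid, 1 panel, h=3.0000): 3.256218
I_{1,0} (trapezoid, 2 panels, h=1.5000): 1.952913
I_{2,0} (trapezoid, 4 panels, h=0.7500): 1.539623
I_{3,0} (trapezoid, 8 panels, h=0.3750): 1.428243
I_{1,1} = 1.952913 + (1.952913 − 3.256218)/3 = 1.518478
I_{2,1} = 1.539623 + (1.539623 − 1.952913)/3 = 1.401860
I_{3,1} = 1.428243 + (1.428243 − 1.539623)/3 = 1.391116
I_{2,2} = 1.401860 + (1.401860 − 1.518478)/15 = 1.394085
I_{3,2} = 1.391116 + (1.391116 − 1.401860)/15 = 1.390400
I_{3,3} = 1.390400 + (1.390400 − 1.394085)/63 = 1.390342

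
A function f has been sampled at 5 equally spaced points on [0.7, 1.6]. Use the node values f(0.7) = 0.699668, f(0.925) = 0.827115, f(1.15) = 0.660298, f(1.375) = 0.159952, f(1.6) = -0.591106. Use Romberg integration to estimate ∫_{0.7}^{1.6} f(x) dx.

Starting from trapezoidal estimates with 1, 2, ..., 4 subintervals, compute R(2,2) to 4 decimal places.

R(0,0) (trapezoid, 1 panel, h=0.9000): 0.048853
R(1,0) (trapezoid, 2 panels, h=0.4500): 0.321561
R(2,0) (trapezoid, 4 panels, h=0.2250): 0.382870
R(1,1) = 0.321561 + (0.321561 − 0.048853)/3 = 0.412464
R(2,1) = 0.382870 + (0.382870 − 0.321561)/3 = 0.403306
R(2,2) = 0.403306 + (0.403306 − 0.412464)/15 = 0.402695

0.4027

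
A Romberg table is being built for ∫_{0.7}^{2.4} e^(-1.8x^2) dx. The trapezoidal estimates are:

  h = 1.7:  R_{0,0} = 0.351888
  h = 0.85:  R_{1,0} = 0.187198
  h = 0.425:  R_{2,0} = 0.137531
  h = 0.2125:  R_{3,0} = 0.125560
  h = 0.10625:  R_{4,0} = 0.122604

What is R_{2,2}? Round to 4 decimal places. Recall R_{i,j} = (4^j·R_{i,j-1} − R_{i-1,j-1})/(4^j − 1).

0.1202

R_{1,1} = (4·0.187198 − 0.351888) / 3 = 0.132301
R_{2,1} = 0.137531 + (0.137531 − 0.187198)/3 = 0.120975
R_{2,2} = 0.120975 + (0.120975 − 0.132301)/15 = 0.120220
(Column j=1 coincides with Simpson's rule on the same nodes.)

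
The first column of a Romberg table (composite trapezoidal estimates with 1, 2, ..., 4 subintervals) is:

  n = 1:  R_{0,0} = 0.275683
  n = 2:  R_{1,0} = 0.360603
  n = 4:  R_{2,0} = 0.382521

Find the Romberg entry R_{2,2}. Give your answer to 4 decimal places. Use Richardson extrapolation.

Richardson extrapolation on the trapezoidal column (denominator 4−1=3):
R_{1,1} = 0.360603 + (0.360603 − 0.275683)/3 = 0.388910
R_{2,1} = (4·0.382521 − 0.360603) / 3 = 0.389827
R_{2,2} = (16·0.389827 − 0.388910) / 15 = 0.389888

0.3899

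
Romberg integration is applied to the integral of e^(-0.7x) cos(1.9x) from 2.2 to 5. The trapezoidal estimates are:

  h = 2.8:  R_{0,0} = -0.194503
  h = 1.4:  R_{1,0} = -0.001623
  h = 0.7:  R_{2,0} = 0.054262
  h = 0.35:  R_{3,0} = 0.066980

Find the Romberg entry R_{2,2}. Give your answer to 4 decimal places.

Richardson extrapolation on the trapezoidal column (denominator 4−1=3):
R_{1,1} = -0.001623 + (-0.001623 − (-0.194503))/3 = 0.062670
R_{2,1} = 0.054262 + (0.054262 − (-0.001623))/3 = 0.072890
R_{2,2} = (16·0.072890 − 0.062670) / 15 = 0.073571

0.0736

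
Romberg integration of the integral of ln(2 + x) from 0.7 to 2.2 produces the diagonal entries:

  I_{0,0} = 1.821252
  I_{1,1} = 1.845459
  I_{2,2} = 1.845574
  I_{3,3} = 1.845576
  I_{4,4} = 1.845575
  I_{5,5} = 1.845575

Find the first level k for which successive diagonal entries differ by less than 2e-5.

k = 3

|I_{1,1} − I_{0,0}| = 0.024207 ≥ 2e-5
|I_{2,2} − I_{1,1}| = 0.000115 ≥ 2e-5
|I_{3,3} − I_{2,2}| = 0.000002 < 2e-5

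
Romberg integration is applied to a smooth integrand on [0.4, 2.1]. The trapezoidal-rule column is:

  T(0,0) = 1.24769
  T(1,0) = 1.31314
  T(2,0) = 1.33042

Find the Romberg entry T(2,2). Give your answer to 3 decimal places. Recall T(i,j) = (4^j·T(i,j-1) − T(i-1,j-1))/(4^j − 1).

T(1,1) = 1.31314 + (1.31314 − 1.24769)/3 = 1.33496
T(2,1) = 1.33042 + (1.33042 − 1.31314)/3 = 1.33618
T(2,2) = 1.33618 + (1.33618 − 1.33496)/15 = 1.33626

1.336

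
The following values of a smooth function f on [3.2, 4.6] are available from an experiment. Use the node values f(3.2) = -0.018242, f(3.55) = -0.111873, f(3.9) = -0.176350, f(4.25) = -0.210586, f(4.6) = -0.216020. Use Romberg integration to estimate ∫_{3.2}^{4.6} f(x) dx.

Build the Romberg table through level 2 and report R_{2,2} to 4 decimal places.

-0.2189

R_{0,0} (trapezoid, 1 panel, h=1.4000): -0.163983
R_{1,0} (trapezoid, 2 panels, h=0.7000): -0.205437
R_{2,0} (trapezoid, 4 panels, h=0.3500): -0.215579
R_{1,1} = -0.205437 + (-0.205437 − (-0.163983))/3 = -0.219255
R_{2,1} = -0.215579 + (-0.215579 − (-0.205437))/3 = -0.218960
R_{2,2} = -0.218960 + (-0.218960 − (-0.219255))/15 = -0.218940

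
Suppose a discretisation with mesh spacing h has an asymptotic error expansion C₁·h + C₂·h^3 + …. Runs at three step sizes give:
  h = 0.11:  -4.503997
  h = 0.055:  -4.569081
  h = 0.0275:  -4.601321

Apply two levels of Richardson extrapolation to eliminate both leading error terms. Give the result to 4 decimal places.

First eliminate the h term (factor 2^1 = 2):
  B₁ = (2·(-4.569081) − (-4.503997))/1 = -4.634165
  B₂ = (2·(-4.601321) − (-4.569081))/1 = -4.633561
Then eliminate the h^3 term (factor 2^3 = 8):
  (8·(-4.633561) − (-4.634165))/7 = -4.633475

-4.6335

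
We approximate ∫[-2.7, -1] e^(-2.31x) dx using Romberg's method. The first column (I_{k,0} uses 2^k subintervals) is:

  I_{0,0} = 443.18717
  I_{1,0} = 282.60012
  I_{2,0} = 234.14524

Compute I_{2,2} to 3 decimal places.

217.255

Richardson extrapolation on the trapezoidal column (denominator 4−1=3):
I_{1,1} = 282.60012 + (282.60012 − 443.18717)/3 = 229.07110
I_{2,1} = 234.14524 + (234.14524 − 282.60012)/3 = 217.99361
I_{2,2} = (16·217.99361 − 229.07110) / 15 = 217.25511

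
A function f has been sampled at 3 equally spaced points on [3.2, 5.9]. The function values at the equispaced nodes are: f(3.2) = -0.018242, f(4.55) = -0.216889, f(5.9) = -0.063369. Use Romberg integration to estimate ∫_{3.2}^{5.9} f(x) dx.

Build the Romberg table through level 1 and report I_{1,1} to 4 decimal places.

-0.4271

I_{0,0} (trapezoid, 1 panel, h=2.7000): -0.110175
I_{1,0} (trapezoid, 2 panels, h=1.3500): -0.347888
I_{1,1} = -0.347888 + (-0.347888 − (-0.110175))/3 = -0.427126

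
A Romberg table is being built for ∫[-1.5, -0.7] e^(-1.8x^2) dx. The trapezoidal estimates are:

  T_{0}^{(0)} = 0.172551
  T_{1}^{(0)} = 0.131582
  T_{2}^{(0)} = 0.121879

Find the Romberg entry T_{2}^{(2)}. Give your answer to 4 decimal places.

T_{1}^{(1)} = (4·0.131582 − 0.172551) / 3 = 0.117926
T_{2}^{(1)} = 0.121879 + (0.121879 − 0.131582)/3 = 0.118645
T_{2}^{(2)} = 0.118645 + (0.118645 − 0.117926)/15 = 0.118693

0.1187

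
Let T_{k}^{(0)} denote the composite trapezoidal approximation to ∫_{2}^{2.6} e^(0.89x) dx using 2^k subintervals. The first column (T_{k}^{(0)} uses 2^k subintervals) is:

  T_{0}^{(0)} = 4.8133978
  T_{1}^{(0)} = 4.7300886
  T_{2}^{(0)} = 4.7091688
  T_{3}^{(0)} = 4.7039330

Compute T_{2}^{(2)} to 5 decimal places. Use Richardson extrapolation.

Richardson extrapolation on the trapezoidal column (denominator 4−1=3):
T_{1}^{(1)} = 4.7300886 + (4.7300886 − 4.8133978)/3 = 4.7023189
T_{2}^{(1)} = (4·4.7091688 − 4.7300886) / 3 = 4.7021955
T_{2}^{(2)} = 4.7021955 + (4.7021955 − 4.7023189)/15 = 4.7021873

4.70219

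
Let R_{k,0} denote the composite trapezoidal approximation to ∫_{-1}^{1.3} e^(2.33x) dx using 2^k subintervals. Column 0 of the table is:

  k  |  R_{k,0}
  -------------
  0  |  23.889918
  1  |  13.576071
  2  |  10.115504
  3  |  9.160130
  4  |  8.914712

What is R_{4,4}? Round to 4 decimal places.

Richardson extrapolation on the trapezoidal column (denominator 4−1=3):
R_{1,1} = 13.576071 + (13.576071 − 23.889918)/3 = 10.138122
R_{2,1} = (4·10.115504 − 13.576071) / 3 = 8.961982
R_{3,1} = (4·9.160130 − 10.115504) / 3 = 8.841672
R_{4,1} = (4·8.914712 − 9.160130) / 3 = 8.832906
R_{2,2} = (16·8.961982 − 10.138122) / 15 = 8.883573
R_{3,2} = 8.841672 + (8.841672 − 8.961982)/15 = 8.833651
R_{4,2} = 8.832906 + (8.832906 − 8.841672)/15 = 8.832322
R_{3,3} = (64·8.833651 − 8.883573) / 63 = 8.832859
R_{4,3} = (64·8.832322 − 8.833651) / 63 = 8.832301
R_{4,4} = 8.832301 + (8.832301 − 8.832859)/255 = 8.832299

8.8323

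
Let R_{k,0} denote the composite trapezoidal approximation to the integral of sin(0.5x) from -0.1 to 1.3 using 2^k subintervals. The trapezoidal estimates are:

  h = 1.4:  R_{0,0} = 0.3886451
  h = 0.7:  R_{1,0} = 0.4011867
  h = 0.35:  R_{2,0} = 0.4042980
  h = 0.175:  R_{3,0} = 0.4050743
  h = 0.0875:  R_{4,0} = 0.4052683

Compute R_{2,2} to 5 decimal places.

R_{1,1} = 0.4011867 + (0.4011867 − 0.3886451)/3 = 0.4053672
R_{2,1} = 0.4042980 + (0.4042980 − 0.4011867)/3 = 0.4053351
R_{2,2} = 0.4053351 + (0.4053351 − 0.4053672)/15 = 0.4053330

0.40533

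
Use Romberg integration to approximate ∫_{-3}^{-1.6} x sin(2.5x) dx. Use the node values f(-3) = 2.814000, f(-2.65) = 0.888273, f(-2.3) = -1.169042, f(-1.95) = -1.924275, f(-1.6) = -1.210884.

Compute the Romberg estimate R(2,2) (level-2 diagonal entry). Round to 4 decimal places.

R(0,0) (trapezoid, 1 panel, h=1.4000): 1.122181
R(1,0) (trapezoid, 2 panels, h=0.7000): -0.257239
R(2,0) (trapezoid, 4 panels, h=0.3500): -0.491220
R(1,1) = -0.257239 + (-0.257239 − 1.122181)/3 = -0.717046
R(2,1) = -0.491220 + (-0.491220 − (-0.257239))/3 = -0.569214
R(2,2) = -0.569214 + (-0.569214 − (-0.717046))/15 = -0.559359

-0.5594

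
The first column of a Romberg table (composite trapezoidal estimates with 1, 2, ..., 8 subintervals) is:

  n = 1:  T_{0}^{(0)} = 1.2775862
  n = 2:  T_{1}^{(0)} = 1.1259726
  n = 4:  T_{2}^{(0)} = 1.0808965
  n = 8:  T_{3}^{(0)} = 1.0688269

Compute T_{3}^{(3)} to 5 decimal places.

1.06472

T_{1}^{(1)} = 1.1259726 + (1.1259726 − 1.2775862)/3 = 1.0754347
T_{2}^{(1)} = (4·1.0808965 − 1.1259726) / 3 = 1.0658711
T_{3}^{(1)} = (4·1.0688269 − 1.0808965) / 3 = 1.0648037
T_{2}^{(2)} = (16·1.0658711 − 1.0754347) / 15 = 1.0652335
T_{3}^{(2)} = (16·1.0648037 − 1.0658711) / 15 = 1.0647325
T_{3}^{(3)} = 1.0647325 + (1.0647325 − 1.0652335)/63 = 1.0647245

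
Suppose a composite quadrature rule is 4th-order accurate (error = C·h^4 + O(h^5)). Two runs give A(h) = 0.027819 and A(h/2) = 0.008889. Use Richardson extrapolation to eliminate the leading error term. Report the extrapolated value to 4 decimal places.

0.0076

Extrapolated value = (16·A(h/2) − A(h)) / (16 − 1)
= (16·0.008889 − 0.027819) / 15
= 0.114405 / 15 = 0.007627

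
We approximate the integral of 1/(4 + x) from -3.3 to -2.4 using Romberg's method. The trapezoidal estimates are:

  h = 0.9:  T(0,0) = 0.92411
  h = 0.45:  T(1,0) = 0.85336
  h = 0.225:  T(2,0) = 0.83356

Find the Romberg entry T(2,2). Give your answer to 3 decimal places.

Richardson extrapolation on the trapezoidal column (denominator 4−1=3):
T(1,1) = 0.85336 + (0.85336 − 0.92411)/3 = 0.82978
T(2,1) = (4·0.83356 − 0.85336) / 3 = 0.82696
T(2,2) = 0.82696 + (0.82696 − 0.82978)/15 = 0.82677
(Column j=1 coincides with Simpson's rule on the same nodes.)

0.827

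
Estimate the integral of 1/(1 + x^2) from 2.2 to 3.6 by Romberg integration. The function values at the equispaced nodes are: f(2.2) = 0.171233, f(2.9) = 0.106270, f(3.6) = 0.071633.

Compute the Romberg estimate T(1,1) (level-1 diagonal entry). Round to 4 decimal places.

T(0,0) (trapezoid, 1 panel, h=1.4000): 0.170006
T(1,0) (trapezoid, 2 panels, h=0.7000): 0.159392
T(1,1) = 0.159392 + (0.159392 − 0.170006)/3 = 0.155854

0.1559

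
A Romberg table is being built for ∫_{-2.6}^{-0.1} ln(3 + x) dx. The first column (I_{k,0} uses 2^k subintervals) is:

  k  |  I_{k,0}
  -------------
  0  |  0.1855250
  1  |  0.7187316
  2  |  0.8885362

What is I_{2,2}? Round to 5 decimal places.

0.94838

I_{1,1} = (4·0.7187316 − 0.1855250) / 3 = 0.8964671
I_{2,1} = 0.8885362 + (0.8885362 − 0.7187316)/3 = 0.9451377
I_{2,2} = 0.9451377 + (0.9451377 − 0.8964671)/15 = 0.9483824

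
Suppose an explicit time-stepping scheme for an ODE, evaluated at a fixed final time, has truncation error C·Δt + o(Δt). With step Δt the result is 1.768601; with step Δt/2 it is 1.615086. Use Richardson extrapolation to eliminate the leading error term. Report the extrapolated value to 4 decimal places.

1.4616

Extrapolated value = (2·A(Δt/2) − A(Δt)) / (2 − 1)
= (2·1.615086 − 1.768601) / 1
= 1.461571 / 1 = 1.461571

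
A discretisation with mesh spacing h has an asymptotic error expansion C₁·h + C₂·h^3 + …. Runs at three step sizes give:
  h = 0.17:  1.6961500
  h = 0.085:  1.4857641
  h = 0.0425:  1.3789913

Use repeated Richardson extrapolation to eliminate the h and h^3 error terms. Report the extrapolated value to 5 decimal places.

1.27177

First eliminate the h term (factor 2^1 = 2):
  B₁ = (2·1.4857641 − 1.6961500)/1 = 1.2753782
  B₂ = (2·1.3789913 − 1.4857641)/1 = 1.2722185
Then eliminate the h^3 term (factor 2^3 = 8):
  (8·1.2722185 − 1.2753782)/7 = 1.2717671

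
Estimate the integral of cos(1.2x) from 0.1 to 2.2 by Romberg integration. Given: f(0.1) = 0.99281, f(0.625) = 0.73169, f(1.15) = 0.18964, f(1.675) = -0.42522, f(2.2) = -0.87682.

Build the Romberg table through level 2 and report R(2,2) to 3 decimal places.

R(0,0) (trapezoid, 1 panel, h=2.1000): 0.12179
R(1,0) (trapezoid, 2 panels, h=1.0500): 0.26002
R(2,0) (trapezoid, 4 panels, h=0.5250): 0.29091
R(1,1) = 0.26002 + (0.26002 − 0.12179)/3 = 0.30610
R(2,1) = 0.29091 + (0.29091 − 0.26002)/3 = 0.30121
R(2,2) = 0.30121 + (0.30121 − 0.30610)/15 = 0.30088

0.301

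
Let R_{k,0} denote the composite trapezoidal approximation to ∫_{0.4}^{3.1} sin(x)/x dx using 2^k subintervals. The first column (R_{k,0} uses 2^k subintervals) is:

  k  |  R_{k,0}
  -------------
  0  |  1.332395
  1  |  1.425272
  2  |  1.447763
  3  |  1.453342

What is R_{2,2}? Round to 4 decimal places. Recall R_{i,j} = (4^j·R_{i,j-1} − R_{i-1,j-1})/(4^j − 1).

R_{1,1} = (4·1.425272 − 1.332395) / 3 = 1.456231
R_{2,1} = 1.447763 + (1.447763 − 1.425272)/3 = 1.455260
R_{2,2} = 1.455260 + (1.455260 − 1.456231)/15 = 1.455195

1.4552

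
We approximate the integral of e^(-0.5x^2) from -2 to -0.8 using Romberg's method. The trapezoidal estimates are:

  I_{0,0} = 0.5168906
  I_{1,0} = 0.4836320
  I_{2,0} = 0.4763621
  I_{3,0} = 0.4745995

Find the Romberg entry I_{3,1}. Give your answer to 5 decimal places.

0.47401

Richardson extrapolation on the trapezoidal column (denominator 4−1=3):
I_{3,1} = 0.4745995 + (0.4745995 − 0.4763621)/3 = 0.4740120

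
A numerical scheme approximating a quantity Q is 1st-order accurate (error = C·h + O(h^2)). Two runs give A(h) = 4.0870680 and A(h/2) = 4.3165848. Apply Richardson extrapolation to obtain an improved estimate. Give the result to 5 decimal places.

The leading error scales as h; refining by a factor of 2 reduces it by 2^1 = 2.
Extrapolated value = (2·A(h/2) − A(h)) / (2 − 1)
= (2·4.3165848 − 4.0870680) / 1
= 4.5461016 / 1 = 4.5461016

4.54610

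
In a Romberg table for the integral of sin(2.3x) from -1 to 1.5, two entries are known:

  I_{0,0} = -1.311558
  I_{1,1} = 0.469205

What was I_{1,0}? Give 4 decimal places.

From I_{1,1} = (4·I_{1,0} − I_{0,0})/3, solve for I_{1,0}:
4·I_{1,0} = 3·0.469205 + (-1.311558) = 0.096057
I_{1,0} = 0.024014

0.0240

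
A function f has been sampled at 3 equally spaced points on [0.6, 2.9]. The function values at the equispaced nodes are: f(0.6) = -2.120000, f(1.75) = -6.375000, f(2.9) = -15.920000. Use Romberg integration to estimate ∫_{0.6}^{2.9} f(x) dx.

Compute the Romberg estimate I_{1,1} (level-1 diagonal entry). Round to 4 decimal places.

I_{0,0} (trapezoid, 1 panel, h=2.3000): -20.746000
I_{1,0} (trapezoid, 2 panels, h=1.1500): -17.704250
I_{1,1} = -17.704250 + (-17.704250 − (-20.746000))/3 = -16.690333

-16.6903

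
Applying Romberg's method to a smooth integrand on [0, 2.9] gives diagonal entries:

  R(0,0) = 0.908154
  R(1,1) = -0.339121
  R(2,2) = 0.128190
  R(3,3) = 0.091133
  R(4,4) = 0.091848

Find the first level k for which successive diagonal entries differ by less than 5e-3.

k = 4

|R(1,1) − R(0,0)| = 1.247275 ≥ 5e-3
|R(2,2) − R(1,1)| = 0.467311 ≥ 5e-3
|R(3,3) − R(2,2)| = 0.037057 ≥ 5e-3
|R(4,4) − R(3,3)| = 0.000715 < 5e-3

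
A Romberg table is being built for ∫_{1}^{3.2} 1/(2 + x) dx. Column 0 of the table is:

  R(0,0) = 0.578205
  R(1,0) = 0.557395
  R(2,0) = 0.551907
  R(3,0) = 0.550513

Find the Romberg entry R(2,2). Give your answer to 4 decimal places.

0.5501

Richardson extrapolation on the trapezoidal column (denominator 4−1=3):
R(1,1) = 0.557395 + (0.557395 − 0.578205)/3 = 0.550458
R(2,1) = 0.551907 + (0.551907 − 0.557395)/3 = 0.550078
R(2,2) = 0.550078 + (0.550078 − 0.550458)/15 = 0.550053
(Column j=1 coincides with Simpson's rule on the same nodes.)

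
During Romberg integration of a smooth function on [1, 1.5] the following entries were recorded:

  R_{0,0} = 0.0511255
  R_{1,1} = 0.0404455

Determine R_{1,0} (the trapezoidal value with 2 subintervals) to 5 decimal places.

0.04312

From R_{1,1} = (4·R_{1,0} − R_{0,0})/3, solve for R_{1,0}:
4·R_{1,0} = 3·0.0404455 + 0.0511255 = 0.1724620
R_{1,0} = 0.0431155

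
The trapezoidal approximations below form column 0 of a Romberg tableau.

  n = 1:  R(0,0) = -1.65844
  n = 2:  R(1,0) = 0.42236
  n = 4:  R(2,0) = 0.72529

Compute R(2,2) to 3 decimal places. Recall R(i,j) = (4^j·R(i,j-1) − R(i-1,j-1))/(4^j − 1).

0.807

Richardson extrapolation on the trapezoidal column (denominator 4−1=3):
R(1,1) = (4·0.42236 − (-1.65844)) / 3 = 1.11596
R(2,1) = (4·0.72529 − 0.42236) / 3 = 0.82627
R(2,2) = 0.82627 + (0.82627 − 1.11596)/15 = 0.80696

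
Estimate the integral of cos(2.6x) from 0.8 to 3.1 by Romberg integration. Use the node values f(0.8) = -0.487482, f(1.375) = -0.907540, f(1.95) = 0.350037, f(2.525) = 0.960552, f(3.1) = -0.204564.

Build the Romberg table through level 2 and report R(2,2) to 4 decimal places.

R(0,0) (trapezoid, 1 panel, h=2.3000): -0.795853
R(1,0) (trapezoid, 2 panels, h=1.1500): 0.004616
R(2,0) (trapezoid, 4 panels, h=0.5750): 0.032790
R(1,1) = 0.004616 + (0.004616 − (-0.795853))/3 = 0.271439
R(2,1) = 0.032790 + (0.032790 − 0.004616)/3 = 0.042181
R(2,2) = 0.042181 + (0.042181 − 0.271439)/15 = 0.026897

0.0269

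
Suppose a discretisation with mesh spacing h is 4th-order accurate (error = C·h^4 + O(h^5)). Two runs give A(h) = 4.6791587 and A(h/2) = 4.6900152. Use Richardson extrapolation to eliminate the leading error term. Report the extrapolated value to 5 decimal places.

4.69074

The leading error scales as h^4; refining by a factor of 2 reduces it by 2^4 = 16.
Extrapolated value = (16·A(h/2) − A(h)) / (16 − 1)
= (16·4.6900152 − 4.6791587) / 15
= 70.3610845 / 15 = 4.6907390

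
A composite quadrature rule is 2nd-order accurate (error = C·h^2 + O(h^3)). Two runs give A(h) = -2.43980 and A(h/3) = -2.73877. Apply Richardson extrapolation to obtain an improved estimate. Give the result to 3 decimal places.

-2.776

The leading error scales as h^2; refining by a factor of 3 reduces it by 3^2 = 9.
Extrapolated value = (9·A(h/3) − A(h)) / (9 − 1)
= (9·(-2.73877) − (-2.43980)) / 8
= -22.20913 / 8 = -2.77614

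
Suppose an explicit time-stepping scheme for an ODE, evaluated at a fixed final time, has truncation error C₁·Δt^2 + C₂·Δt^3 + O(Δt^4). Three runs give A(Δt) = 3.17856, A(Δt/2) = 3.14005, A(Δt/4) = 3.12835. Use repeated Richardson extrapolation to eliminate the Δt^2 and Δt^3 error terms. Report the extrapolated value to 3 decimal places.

First eliminate the Δt^2 term (factor 2^2 = 4):
  B₁ = (4·3.14005 − 3.17856)/3 = 3.12721
  B₂ = (4·3.12835 − 3.14005)/3 = 3.12445
Then eliminate the Δt^3 term (factor 2^3 = 8):
  (8·3.12445 − 3.12721)/7 = 3.12406

3.124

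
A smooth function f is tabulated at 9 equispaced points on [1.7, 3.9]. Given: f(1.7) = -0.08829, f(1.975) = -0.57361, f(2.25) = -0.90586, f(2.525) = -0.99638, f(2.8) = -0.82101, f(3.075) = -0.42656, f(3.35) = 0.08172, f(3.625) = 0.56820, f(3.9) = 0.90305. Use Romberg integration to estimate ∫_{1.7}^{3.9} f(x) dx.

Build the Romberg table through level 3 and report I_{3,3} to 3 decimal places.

I_{0,0} (trapezoid, 1 panel, h=2.2000): 0.89624
I_{1,0} (trapezoid, 2 panels, h=1.1000): -0.45499
I_{2,0} (trapezoid, 4 panels, h=0.5500): -0.68077
I_{3,0} (trapezoid, 8 panels, h=0.2750): -0.73318
I_{1,1} = -0.45499 + (-0.45499 − 0.89624)/3 = -0.90540
I_{2,1} = -0.68077 + (-0.68077 − (-0.45499))/3 = -0.75603
I_{3,1} = -0.73318 + (-0.73318 − (-0.68077))/3 = -0.75065
I_{2,2} = -0.75603 + (-0.75603 − (-0.90540))/15 = -0.74607
I_{3,2} = -0.75065 + (-0.75065 − (-0.75603))/15 = -0.75029
I_{3,3} = -0.75029 + (-0.75029 − (-0.74607))/63 = -0.75036

-0.750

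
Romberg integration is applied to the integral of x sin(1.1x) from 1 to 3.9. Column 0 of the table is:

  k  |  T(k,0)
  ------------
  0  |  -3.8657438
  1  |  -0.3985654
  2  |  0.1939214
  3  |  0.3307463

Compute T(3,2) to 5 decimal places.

0.37535

Richardson extrapolation on the trapezoidal column (denominator 4−1=3):
T(2,1) = 0.1939214 + (0.1939214 − (-0.3985654))/3 = 0.3914170
T(3,1) = (4·0.3307463 − 0.1939214) / 3 = 0.3763546
T(3,2) = 0.3763546 + (0.3763546 − 0.3914170)/15 = 0.3753504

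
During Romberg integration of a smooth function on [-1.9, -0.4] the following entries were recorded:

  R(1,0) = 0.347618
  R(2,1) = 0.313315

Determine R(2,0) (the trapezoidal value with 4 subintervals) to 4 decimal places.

From R(2,1) = (4·R(2,0) − R(1,0))/3, solve for R(2,0):
4·R(2,0) = 3·0.313315 + 0.347618 = 1.287563
R(2,0) = 0.321891

0.3219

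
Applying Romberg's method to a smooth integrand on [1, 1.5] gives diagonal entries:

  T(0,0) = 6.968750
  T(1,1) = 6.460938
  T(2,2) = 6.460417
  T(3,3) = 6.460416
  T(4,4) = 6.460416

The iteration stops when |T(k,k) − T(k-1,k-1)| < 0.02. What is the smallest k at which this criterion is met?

|T(1,1) − T(0,0)| = 0.507812 ≥ 0.02
|T(2,2) − T(1,1)| = 0.000521 < 0.02

k = 2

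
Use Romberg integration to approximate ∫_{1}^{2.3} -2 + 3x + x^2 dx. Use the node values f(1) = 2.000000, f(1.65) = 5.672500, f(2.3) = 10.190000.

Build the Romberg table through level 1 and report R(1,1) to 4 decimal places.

R(0,0) (trapezoid, 1 panel, h=1.3000): 7.923500
R(1,0) (trapezoid, 2 panels, h=0.6500): 7.648875
R(1,1) = 7.648875 + (7.648875 − 7.923500)/3 = 7.557333

7.5573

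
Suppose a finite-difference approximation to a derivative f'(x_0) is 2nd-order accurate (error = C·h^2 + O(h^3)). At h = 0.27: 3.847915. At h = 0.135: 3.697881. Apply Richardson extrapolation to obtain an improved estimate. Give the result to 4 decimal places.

The leading error scales as h^2; refining by a factor of 2 reduces it by 2^2 = 4.
Extrapolated value = (4·A(h/2) − A(h)) / (4 − 1)
= (4·3.697881 − 3.847915) / 3
= 10.943609 / 3 = 3.647870

3.6479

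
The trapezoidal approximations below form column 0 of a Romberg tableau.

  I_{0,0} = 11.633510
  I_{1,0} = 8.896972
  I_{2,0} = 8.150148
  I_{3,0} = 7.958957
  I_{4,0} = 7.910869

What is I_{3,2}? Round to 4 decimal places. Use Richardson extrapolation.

7.8948

Richardson extrapolation on the trapezoidal column (denominator 4−1=3):
I_{2,1} = (4·8.150148 − 8.896972) / 3 = 7.901207
I_{3,1} = (4·7.958957 − 8.150148) / 3 = 7.895227
I_{3,2} = 7.895227 + (7.895227 − 7.901207)/15 = 7.894828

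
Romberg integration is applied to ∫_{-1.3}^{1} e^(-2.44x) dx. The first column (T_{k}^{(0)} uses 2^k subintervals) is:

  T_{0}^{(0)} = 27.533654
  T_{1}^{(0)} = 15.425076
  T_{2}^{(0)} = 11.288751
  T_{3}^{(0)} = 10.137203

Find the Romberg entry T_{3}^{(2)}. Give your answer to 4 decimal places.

9.7429

Richardson extrapolation on the trapezoidal column (denominator 4−1=3):
T_{2}^{(1)} = (4·11.288751 − 15.425076) / 3 = 9.909976
T_{3}^{(1)} = 10.137203 + (10.137203 − 11.288751)/3 = 9.753354
T_{3}^{(2)} = 9.753354 + (9.753354 − 9.909976)/15 = 9.742913
(Column j=1 coincides with Simpson's rule on the same nodes.)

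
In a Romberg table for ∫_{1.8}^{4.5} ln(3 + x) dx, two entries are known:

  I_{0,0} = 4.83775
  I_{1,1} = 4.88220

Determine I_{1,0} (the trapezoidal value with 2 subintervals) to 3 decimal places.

4.871

From I_{1,1} = (4·I_{1,0} − I_{0,0})/3, solve for I_{1,0}:
4·I_{1,0} = 3·4.88220 + 4.83775 = 19.48435
I_{1,0} = 4.87109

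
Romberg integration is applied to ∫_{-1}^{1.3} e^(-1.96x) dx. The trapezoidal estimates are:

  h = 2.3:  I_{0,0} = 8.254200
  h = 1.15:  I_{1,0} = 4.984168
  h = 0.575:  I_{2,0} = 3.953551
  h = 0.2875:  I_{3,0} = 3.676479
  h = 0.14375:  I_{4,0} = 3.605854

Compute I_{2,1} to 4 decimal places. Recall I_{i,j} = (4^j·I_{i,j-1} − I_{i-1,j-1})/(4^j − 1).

3.6100

Richardson extrapolation on the trapezoidal column (denominator 4−1=3):
I_{2,1} = (4·3.953551 − 4.984168) / 3 = 3.610012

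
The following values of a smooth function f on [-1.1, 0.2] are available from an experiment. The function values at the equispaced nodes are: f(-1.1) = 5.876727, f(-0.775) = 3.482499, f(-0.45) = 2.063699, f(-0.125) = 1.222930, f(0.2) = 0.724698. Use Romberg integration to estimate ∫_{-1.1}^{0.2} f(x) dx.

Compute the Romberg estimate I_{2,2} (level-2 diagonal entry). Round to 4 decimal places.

I_{0,0} (trapezoid, 1 panel, h=1.3000): 4.290926
I_{1,0} (trapezoid, 2 panels, h=0.6500): 3.486867
I_{2,0} (trapezoid, 4 panels, h=0.3250): 3.272698
I_{1,1} = 3.486867 + (3.486867 − 4.290926)/3 = 3.218847
I_{2,1} = 3.272698 + (3.272698 − 3.486867)/3 = 3.201308
I_{2,2} = 3.201308 + (3.201308 − 3.218847)/15 = 3.200139

3.2001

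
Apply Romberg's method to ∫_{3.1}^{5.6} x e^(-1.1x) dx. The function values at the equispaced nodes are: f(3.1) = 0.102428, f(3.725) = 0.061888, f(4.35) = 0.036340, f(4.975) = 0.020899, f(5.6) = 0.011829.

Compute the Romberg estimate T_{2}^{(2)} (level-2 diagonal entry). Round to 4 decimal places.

T_{0}^{(0)} (trapezoid, 1 panel, h=2.5000): 0.142821
T_{1}^{(0)} (trapezoid, 2 panels, h=1.2500): 0.116836
T_{2}^{(0)} (trapezoid, 4 panels, h=0.6250): 0.110160
T_{1}^{(1)} = 0.116836 + (0.116836 − 0.142821)/3 = 0.108174
T_{2}^{(1)} = 0.110160 + (0.110160 − 0.116836)/3 = 0.107935
T_{2}^{(2)} = 0.107935 + (0.107935 − 0.108174)/15 = 0.107919

0.1079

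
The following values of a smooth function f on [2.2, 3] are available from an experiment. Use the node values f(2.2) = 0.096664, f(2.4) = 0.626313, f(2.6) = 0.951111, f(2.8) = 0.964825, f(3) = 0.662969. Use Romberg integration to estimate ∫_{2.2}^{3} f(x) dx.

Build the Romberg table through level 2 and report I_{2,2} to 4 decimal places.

I_{0,0} (trapezoid, 1 panel, h=0.8000): 0.303853
I_{1,0} (trapezoid, 2 panels, h=0.4000): 0.532371
I_{2,0} (trapezoid, 4 panels, h=0.2000): 0.584413
I_{1,1} = 0.532371 + (0.532371 − 0.303853)/3 = 0.608544
I_{2,1} = 0.584413 + (0.584413 − 0.532371)/3 = 0.601760
I_{2,2} = 0.601760 + (0.601760 − 0.608544)/15 = 0.601308

0.6013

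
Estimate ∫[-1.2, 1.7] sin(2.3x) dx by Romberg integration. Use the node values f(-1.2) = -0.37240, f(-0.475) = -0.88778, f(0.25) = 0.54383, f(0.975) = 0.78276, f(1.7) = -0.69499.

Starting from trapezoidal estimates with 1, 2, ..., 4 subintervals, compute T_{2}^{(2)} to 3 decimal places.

T_{0}^{(0)} (trapezoid, 1 panel, h=2.9000): -1.54772
T_{1}^{(0)} (trapezoid, 2 panels, h=1.4500): 0.01470
T_{2}^{(0)} (trapezoid, 4 panels, h=0.7250): -0.06879
T_{1}^{(1)} = 0.01470 + (0.01470 − (-1.54772))/3 = 0.53551
T_{2}^{(1)} = -0.06879 + (-0.06879 − 0.01470)/3 = -0.09662
T_{2}^{(2)} = -0.09662 + (-0.09662 − 0.53551)/15 = -0.13876

-0.139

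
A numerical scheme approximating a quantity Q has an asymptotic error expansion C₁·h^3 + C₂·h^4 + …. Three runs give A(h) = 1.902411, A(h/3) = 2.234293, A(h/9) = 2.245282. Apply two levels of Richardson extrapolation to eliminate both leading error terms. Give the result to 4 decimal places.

2.2457

First eliminate the h^3 term (factor 3^3 = 27):
  B₁ = (27·2.234293 − 1.902411)/26 = 2.247058
  B₂ = (27·2.245282 − 2.234293)/26 = 2.245705
Then eliminate the h^4 term (factor 3^4 = 81):
  (81·2.245705 − 2.247058)/80 = 2.245688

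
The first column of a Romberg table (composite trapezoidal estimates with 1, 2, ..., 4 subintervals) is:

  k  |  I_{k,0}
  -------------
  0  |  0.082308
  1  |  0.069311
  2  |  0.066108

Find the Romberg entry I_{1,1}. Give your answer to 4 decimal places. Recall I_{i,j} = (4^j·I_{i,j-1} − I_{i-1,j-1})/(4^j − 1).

0.0650

I_{1,1} = (4·0.069311 − 0.082308) / 3 = 0.064979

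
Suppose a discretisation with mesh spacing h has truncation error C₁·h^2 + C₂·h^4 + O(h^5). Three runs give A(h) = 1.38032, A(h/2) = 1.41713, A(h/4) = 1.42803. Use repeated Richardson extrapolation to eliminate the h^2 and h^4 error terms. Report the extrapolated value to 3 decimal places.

1.432

First eliminate the h^2 term (factor 2^2 = 4):
  B₁ = (4·1.41713 − 1.38032)/3 = 1.42940
  B₂ = (4·1.42803 − 1.41713)/3 = 1.43166
Then eliminate the h^4 term (factor 2^4 = 16):
  (16·1.43166 − 1.42940)/15 = 1.43181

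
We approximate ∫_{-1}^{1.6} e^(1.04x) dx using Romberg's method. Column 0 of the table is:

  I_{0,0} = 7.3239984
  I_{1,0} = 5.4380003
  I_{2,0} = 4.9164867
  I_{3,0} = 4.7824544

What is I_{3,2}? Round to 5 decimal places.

4.73745

I_{2,1} = 4.9164867 + (4.9164867 − 5.4380003)/3 = 4.7426488
I_{3,1} = (4·4.7824544 − 4.9164867) / 3 = 4.7377770
I_{3,2} = 4.7377770 + (4.7377770 − 4.7426488)/15 = 4.7374522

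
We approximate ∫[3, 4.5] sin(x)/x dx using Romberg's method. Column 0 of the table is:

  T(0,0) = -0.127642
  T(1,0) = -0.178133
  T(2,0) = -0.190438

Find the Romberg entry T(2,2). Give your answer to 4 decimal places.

-0.1945

T(1,1) = (4·(-0.178133) − (-0.127642)) / 3 = -0.194963
T(2,1) = -0.190438 + (-0.190438 − (-0.178133))/3 = -0.194540
T(2,2) = -0.194540 + (-0.194540 − (-0.194963))/15 = -0.194512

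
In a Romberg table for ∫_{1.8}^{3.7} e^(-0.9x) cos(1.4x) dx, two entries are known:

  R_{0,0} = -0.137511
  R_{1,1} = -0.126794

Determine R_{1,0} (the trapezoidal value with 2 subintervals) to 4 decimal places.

-0.1295

From R_{1,1} = (4·R_{1,0} − R_{0,0})/3, solve for R_{1,0}:
4·R_{1,0} = 3·(-0.126794) + (-0.137511) = -0.517893
R_{1,0} = -0.129473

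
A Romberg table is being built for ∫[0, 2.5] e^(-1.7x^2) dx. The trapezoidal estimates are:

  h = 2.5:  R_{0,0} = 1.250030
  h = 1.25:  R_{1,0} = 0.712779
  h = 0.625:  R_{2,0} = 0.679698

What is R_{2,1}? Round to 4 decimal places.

0.6687

R_{2,1} = (4·0.679698 − 0.712779) / 3 = 0.668671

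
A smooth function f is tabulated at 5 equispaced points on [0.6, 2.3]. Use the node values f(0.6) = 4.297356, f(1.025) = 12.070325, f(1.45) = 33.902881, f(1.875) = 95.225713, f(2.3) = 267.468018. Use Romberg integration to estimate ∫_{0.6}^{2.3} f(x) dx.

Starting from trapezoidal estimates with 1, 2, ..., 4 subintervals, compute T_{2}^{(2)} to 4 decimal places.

108.4726

T_{0}^{(0)} (trapezoid, 1 panel, h=1.7000): 231.000568
T_{1}^{(0)} (trapezoid, 2 panels, h=0.8500): 144.317733
T_{2}^{(0)} (trapezoid, 4 panels, h=0.4250): 117.759683
T_{1}^{(1)} = 144.317733 + (144.317733 − 231.000568)/3 = 115.423455
T_{2}^{(1)} = 117.759683 + (117.759683 − 144.317733)/3 = 108.907000
T_{2}^{(2)} = 108.907000 + (108.907000 − 115.423455)/15 = 108.472570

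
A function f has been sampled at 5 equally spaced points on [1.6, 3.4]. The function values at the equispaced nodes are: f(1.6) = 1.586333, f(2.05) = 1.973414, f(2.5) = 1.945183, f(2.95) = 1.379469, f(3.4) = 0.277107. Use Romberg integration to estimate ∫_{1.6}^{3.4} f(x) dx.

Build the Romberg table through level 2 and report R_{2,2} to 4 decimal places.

R_{0,0} (trapezoid, 1 panel, h=1.8000): 1.677096
R_{1,0} (trapezoid, 2 panels, h=0.9000): 2.589213
R_{2,0} (trapezoid, 4 panels, h=0.4500): 2.803404
R_{1,1} = 2.589213 + (2.589213 − 1.677096)/3 = 2.893252
R_{2,1} = 2.803404 + (2.803404 − 2.589213)/3 = 2.874801
R_{2,2} = 2.874801 + (2.874801 − 2.893252)/15 = 2.873571

2.8736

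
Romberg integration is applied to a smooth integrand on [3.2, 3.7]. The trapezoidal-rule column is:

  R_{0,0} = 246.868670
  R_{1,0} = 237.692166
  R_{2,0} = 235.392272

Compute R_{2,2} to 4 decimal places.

234.6251

R_{1,1} = (4·237.692166 − 246.868670) / 3 = 234.633331
R_{2,1} = 235.392272 + (235.392272 − 237.692166)/3 = 234.625641
R_{2,2} = 234.625641 + (234.625641 − 234.633331)/15 = 234.625128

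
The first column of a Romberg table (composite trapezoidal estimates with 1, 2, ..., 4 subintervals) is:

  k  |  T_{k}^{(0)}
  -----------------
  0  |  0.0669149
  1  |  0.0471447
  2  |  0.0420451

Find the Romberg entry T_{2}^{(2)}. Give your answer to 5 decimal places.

T_{1}^{(1)} = (4·0.0471447 − 0.0669149) / 3 = 0.0405546
T_{2}^{(1)} = 0.0420451 + (0.0420451 − 0.0471447)/3 = 0.0403452
T_{2}^{(2)} = 0.0403452 + (0.0403452 − 0.0405546)/15 = 0.0403312

0.04033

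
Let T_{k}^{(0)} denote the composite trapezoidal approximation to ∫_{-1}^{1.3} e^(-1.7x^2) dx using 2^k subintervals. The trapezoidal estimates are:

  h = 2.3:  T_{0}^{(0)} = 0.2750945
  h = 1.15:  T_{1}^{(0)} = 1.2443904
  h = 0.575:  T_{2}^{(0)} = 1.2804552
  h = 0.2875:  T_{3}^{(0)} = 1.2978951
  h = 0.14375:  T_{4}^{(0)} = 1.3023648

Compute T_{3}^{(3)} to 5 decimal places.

T_{1}^{(1)} = 1.2443904 + (1.2443904 − 0.2750945)/3 = 1.5674890
T_{2}^{(1)} = 1.2804552 + (1.2804552 − 1.2443904)/3 = 1.2924768
T_{3}^{(1)} = (4·1.2978951 − 1.2804552) / 3 = 1.3037084
T_{2}^{(2)} = (16·1.2924768 − 1.5674890) / 15 = 1.2741427
T_{3}^{(2)} = (16·1.3037084 − 1.2924768) / 15 = 1.3044572
T_{3}^{(3)} = (64·1.3044572 − 1.2741427) / 63 = 1.3049384

1.30494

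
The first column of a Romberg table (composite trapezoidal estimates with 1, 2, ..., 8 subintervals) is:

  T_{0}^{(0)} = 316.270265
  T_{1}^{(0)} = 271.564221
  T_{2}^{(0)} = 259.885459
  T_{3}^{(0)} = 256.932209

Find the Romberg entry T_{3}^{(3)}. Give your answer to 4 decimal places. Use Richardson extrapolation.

T_{1}^{(1)} = (4·271.564221 − 316.270265) / 3 = 256.662206
T_{2}^{(1)} = (4·259.885459 − 271.564221) / 3 = 255.992538
T_{3}^{(1)} = (4·256.932209 − 259.885459) / 3 = 255.947792
T_{2}^{(2)} = 255.992538 + (255.992538 − 256.662206)/15 = 255.947893
T_{3}^{(2)} = (16·255.947792 − 255.992538) / 15 = 255.944809
T_{3}^{(3)} = 255.944809 + (255.944809 − 255.947893)/63 = 255.944760

255.9448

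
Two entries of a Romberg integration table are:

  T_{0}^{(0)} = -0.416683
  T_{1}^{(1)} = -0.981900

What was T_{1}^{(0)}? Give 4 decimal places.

From T_{1}^{(1)} = (4·T_{1}^{(0)} − T_{0}^{(0)})/3, solve for T_{1}^{(0)}:
4·T_{1}^{(0)} = 3·(-0.981900) + (-0.416683) = -3.362383
T_{1}^{(0)} = -0.840596

-0.8406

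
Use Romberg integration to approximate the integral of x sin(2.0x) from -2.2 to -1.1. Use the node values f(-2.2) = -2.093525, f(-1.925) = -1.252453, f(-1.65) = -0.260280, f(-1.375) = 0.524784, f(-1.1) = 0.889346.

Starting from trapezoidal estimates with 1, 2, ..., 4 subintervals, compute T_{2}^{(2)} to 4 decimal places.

-0.4258

T_{0}^{(0)} (trapezoid, 1 panel, h=1.1000): -0.662298
T_{1}^{(0)} (trapezoid, 2 panels, h=0.5500): -0.474303
T_{2}^{(0)} (trapezoid, 4 panels, h=0.2750): -0.437261
T_{1}^{(1)} = -0.474303 + (-0.474303 − (-0.662298))/3 = -0.411638
T_{2}^{(1)} = -0.437261 + (-0.437261 − (-0.474303))/3 = -0.424914
T_{2}^{(2)} = -0.424914 + (-0.424914 − (-0.411638))/15 = -0.425799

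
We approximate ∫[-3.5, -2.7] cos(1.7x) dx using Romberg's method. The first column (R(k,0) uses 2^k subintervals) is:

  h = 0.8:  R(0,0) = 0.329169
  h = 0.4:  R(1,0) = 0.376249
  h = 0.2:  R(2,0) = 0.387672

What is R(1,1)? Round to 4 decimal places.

0.3919

Richardson extrapolation on the trapezoidal column (denominator 4−1=3):
R(1,1) = 0.376249 + (0.376249 − 0.329169)/3 = 0.391942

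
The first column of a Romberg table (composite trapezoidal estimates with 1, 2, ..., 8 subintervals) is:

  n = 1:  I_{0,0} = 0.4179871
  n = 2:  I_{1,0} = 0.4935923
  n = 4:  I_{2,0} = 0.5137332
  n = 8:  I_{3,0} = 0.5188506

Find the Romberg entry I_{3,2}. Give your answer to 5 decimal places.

I_{2,1} = 0.5137332 + (0.5137332 − 0.4935923)/3 = 0.5204468
I_{3,1} = (4·0.5188506 − 0.5137332) / 3 = 0.5205564
I_{3,2} = (16·0.5205564 − 0.5204468) / 15 = 0.5205637

0.52056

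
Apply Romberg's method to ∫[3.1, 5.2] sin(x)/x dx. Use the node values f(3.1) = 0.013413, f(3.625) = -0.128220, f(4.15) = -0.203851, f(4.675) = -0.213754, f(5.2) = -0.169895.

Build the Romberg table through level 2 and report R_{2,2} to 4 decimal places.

R_{0,0} (trapezoid, 1 panel, h=2.1000): -0.164306
R_{1,0} (trapezoid, 2 panels, h=1.0500): -0.296197
R_{2,0} (trapezoid, 4 panels, h=0.5250): -0.327635
R_{1,1} = -0.296197 + (-0.296197 − (-0.164306))/3 = -0.340161
R_{2,1} = -0.327635 + (-0.327635 − (-0.296197))/3 = -0.338114
R_{2,2} = -0.338114 + (-0.338114 − (-0.340161))/15 = -0.337978

-0.3380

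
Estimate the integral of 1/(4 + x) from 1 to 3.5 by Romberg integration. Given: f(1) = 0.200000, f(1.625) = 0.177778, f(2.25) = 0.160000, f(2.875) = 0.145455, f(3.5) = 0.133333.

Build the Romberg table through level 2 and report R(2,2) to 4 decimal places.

R(0,0) (trapezoid, 1 panel, h=2.5000): 0.416666
R(1,0) (trapezoid, 2 panels, h=1.2500): 0.408333
R(2,0) (trapezoid, 4 panels, h=0.6250): 0.406187
R(1,1) = 0.408333 + (0.408333 − 0.416666)/3 = 0.405555
R(2,1) = 0.406187 + (0.406187 − 0.408333)/3 = 0.405472
R(2,2) = 0.405472 + (0.405472 − 0.405555)/15 = 0.405466

0.4055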